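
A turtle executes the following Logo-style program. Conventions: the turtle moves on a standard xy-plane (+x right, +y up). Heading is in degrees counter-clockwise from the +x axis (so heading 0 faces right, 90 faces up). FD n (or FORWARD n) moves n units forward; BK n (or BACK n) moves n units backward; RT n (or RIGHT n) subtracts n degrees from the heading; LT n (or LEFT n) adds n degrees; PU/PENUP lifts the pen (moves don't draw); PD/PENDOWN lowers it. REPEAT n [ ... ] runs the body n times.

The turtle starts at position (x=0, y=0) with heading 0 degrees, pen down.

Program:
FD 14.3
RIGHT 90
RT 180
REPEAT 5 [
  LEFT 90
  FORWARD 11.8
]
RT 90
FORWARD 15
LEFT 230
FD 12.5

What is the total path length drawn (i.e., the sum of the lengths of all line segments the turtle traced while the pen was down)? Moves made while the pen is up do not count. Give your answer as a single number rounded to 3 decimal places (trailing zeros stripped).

Executing turtle program step by step:
Start: pos=(0,0), heading=0, pen down
FD 14.3: (0,0) -> (14.3,0) [heading=0, draw]
RT 90: heading 0 -> 270
RT 180: heading 270 -> 90
REPEAT 5 [
  -- iteration 1/5 --
  LT 90: heading 90 -> 180
  FD 11.8: (14.3,0) -> (2.5,0) [heading=180, draw]
  -- iteration 2/5 --
  LT 90: heading 180 -> 270
  FD 11.8: (2.5,0) -> (2.5,-11.8) [heading=270, draw]
  -- iteration 3/5 --
  LT 90: heading 270 -> 0
  FD 11.8: (2.5,-11.8) -> (14.3,-11.8) [heading=0, draw]
  -- iteration 4/5 --
  LT 90: heading 0 -> 90
  FD 11.8: (14.3,-11.8) -> (14.3,0) [heading=90, draw]
  -- iteration 5/5 --
  LT 90: heading 90 -> 180
  FD 11.8: (14.3,0) -> (2.5,0) [heading=180, draw]
]
RT 90: heading 180 -> 90
FD 15: (2.5,0) -> (2.5,15) [heading=90, draw]
LT 230: heading 90 -> 320
FD 12.5: (2.5,15) -> (12.076,6.965) [heading=320, draw]
Final: pos=(12.076,6.965), heading=320, 8 segment(s) drawn

Segment lengths:
  seg 1: (0,0) -> (14.3,0), length = 14.3
  seg 2: (14.3,0) -> (2.5,0), length = 11.8
  seg 3: (2.5,0) -> (2.5,-11.8), length = 11.8
  seg 4: (2.5,-11.8) -> (14.3,-11.8), length = 11.8
  seg 5: (14.3,-11.8) -> (14.3,0), length = 11.8
  seg 6: (14.3,0) -> (2.5,0), length = 11.8
  seg 7: (2.5,0) -> (2.5,15), length = 15
  seg 8: (2.5,15) -> (12.076,6.965), length = 12.5
Total = 100.8

Answer: 100.8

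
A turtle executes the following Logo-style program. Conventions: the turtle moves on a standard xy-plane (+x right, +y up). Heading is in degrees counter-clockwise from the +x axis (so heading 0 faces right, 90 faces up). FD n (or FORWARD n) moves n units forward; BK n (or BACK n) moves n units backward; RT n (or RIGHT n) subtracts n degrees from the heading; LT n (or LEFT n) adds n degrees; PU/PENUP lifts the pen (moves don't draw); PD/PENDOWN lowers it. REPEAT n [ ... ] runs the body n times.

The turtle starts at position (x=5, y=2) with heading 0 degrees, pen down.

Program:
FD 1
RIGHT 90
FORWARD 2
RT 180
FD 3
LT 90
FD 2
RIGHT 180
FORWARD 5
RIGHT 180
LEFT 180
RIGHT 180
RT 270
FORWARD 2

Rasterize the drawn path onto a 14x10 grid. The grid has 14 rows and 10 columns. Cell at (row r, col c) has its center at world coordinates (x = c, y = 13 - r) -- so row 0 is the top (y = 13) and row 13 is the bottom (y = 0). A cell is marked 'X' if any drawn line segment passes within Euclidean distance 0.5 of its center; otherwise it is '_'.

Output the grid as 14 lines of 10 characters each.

Segment 0: (5,2) -> (6,2)
Segment 1: (6,2) -> (6,0)
Segment 2: (6,0) -> (6,3)
Segment 3: (6,3) -> (4,3)
Segment 4: (4,3) -> (9,3)
Segment 5: (9,3) -> (9,1)

Answer: __________
__________
__________
__________
__________
__________
__________
__________
__________
__________
____XXXXXX
_____XX__X
______X__X
______X___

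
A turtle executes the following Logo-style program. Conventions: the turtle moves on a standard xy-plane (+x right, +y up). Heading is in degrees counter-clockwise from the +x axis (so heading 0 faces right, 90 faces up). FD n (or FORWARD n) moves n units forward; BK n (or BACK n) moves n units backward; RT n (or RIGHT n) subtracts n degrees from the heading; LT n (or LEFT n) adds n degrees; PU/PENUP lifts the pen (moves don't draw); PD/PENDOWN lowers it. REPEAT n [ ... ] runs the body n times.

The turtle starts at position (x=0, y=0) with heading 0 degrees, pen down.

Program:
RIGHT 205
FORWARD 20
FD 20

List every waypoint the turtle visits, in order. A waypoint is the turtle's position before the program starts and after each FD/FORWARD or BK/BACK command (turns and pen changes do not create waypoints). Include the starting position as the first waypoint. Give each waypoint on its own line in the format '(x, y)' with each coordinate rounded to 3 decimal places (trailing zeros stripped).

Answer: (0, 0)
(-18.126, 8.452)
(-36.252, 16.905)

Derivation:
Executing turtle program step by step:
Start: pos=(0,0), heading=0, pen down
RT 205: heading 0 -> 155
FD 20: (0,0) -> (-18.126,8.452) [heading=155, draw]
FD 20: (-18.126,8.452) -> (-36.252,16.905) [heading=155, draw]
Final: pos=(-36.252,16.905), heading=155, 2 segment(s) drawn
Waypoints (3 total):
(0, 0)
(-18.126, 8.452)
(-36.252, 16.905)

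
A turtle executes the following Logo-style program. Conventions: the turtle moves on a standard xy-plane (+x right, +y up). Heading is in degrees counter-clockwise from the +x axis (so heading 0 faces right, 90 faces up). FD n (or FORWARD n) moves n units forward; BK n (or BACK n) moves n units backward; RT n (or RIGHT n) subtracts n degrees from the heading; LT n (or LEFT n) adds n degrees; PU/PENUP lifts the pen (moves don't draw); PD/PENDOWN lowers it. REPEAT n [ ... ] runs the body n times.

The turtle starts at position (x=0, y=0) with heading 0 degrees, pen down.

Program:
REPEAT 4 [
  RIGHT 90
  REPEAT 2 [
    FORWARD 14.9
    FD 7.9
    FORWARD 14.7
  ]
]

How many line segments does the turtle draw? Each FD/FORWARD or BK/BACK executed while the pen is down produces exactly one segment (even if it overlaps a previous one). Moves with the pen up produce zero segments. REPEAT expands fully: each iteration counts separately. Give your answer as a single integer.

Executing turtle program step by step:
Start: pos=(0,0), heading=0, pen down
REPEAT 4 [
  -- iteration 1/4 --
  RT 90: heading 0 -> 270
  REPEAT 2 [
    -- iteration 1/2 --
    FD 14.9: (0,0) -> (0,-14.9) [heading=270, draw]
    FD 7.9: (0,-14.9) -> (0,-22.8) [heading=270, draw]
    FD 14.7: (0,-22.8) -> (0,-37.5) [heading=270, draw]
    -- iteration 2/2 --
    FD 14.9: (0,-37.5) -> (0,-52.4) [heading=270, draw]
    FD 7.9: (0,-52.4) -> (0,-60.3) [heading=270, draw]
    FD 14.7: (0,-60.3) -> (0,-75) [heading=270, draw]
  ]
  -- iteration 2/4 --
  RT 90: heading 270 -> 180
  REPEAT 2 [
    -- iteration 1/2 --
    FD 14.9: (0,-75) -> (-14.9,-75) [heading=180, draw]
    FD 7.9: (-14.9,-75) -> (-22.8,-75) [heading=180, draw]
    FD 14.7: (-22.8,-75) -> (-37.5,-75) [heading=180, draw]
    -- iteration 2/2 --
    FD 14.9: (-37.5,-75) -> (-52.4,-75) [heading=180, draw]
    FD 7.9: (-52.4,-75) -> (-60.3,-75) [heading=180, draw]
    FD 14.7: (-60.3,-75) -> (-75,-75) [heading=180, draw]
  ]
  -- iteration 3/4 --
  RT 90: heading 180 -> 90
  REPEAT 2 [
    -- iteration 1/2 --
    FD 14.9: (-75,-75) -> (-75,-60.1) [heading=90, draw]
    FD 7.9: (-75,-60.1) -> (-75,-52.2) [heading=90, draw]
    FD 14.7: (-75,-52.2) -> (-75,-37.5) [heading=90, draw]
    -- iteration 2/2 --
    FD 14.9: (-75,-37.5) -> (-75,-22.6) [heading=90, draw]
    FD 7.9: (-75,-22.6) -> (-75,-14.7) [heading=90, draw]
    FD 14.7: (-75,-14.7) -> (-75,0) [heading=90, draw]
  ]
  -- iteration 4/4 --
  RT 90: heading 90 -> 0
  REPEAT 2 [
    -- iteration 1/2 --
    FD 14.9: (-75,0) -> (-60.1,0) [heading=0, draw]
    FD 7.9: (-60.1,0) -> (-52.2,0) [heading=0, draw]
    FD 14.7: (-52.2,0) -> (-37.5,0) [heading=0, draw]
    -- iteration 2/2 --
    FD 14.9: (-37.5,0) -> (-22.6,0) [heading=0, draw]
    FD 7.9: (-22.6,0) -> (-14.7,0) [heading=0, draw]
    FD 14.7: (-14.7,0) -> (0,0) [heading=0, draw]
  ]
]
Final: pos=(0,0), heading=0, 24 segment(s) drawn
Segments drawn: 24

Answer: 24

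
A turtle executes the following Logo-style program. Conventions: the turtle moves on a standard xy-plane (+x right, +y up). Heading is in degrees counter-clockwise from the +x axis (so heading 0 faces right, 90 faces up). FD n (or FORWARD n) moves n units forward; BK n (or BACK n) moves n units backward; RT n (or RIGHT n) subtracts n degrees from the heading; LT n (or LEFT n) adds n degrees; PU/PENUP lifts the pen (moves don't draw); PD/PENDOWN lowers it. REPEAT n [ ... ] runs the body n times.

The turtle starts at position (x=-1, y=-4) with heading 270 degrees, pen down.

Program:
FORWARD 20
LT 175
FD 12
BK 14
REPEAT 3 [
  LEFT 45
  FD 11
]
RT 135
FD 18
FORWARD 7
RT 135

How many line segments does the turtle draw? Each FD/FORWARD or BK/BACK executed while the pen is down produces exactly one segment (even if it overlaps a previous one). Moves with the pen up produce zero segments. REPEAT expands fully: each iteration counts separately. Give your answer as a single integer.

Answer: 8

Derivation:
Executing turtle program step by step:
Start: pos=(-1,-4), heading=270, pen down
FD 20: (-1,-4) -> (-1,-24) [heading=270, draw]
LT 175: heading 270 -> 85
FD 12: (-1,-24) -> (0.046,-12.046) [heading=85, draw]
BK 14: (0.046,-12.046) -> (-1.174,-25.992) [heading=85, draw]
REPEAT 3 [
  -- iteration 1/3 --
  LT 45: heading 85 -> 130
  FD 11: (-1.174,-25.992) -> (-8.245,-17.566) [heading=130, draw]
  -- iteration 2/3 --
  LT 45: heading 130 -> 175
  FD 11: (-8.245,-17.566) -> (-19.203,-16.607) [heading=175, draw]
  -- iteration 3/3 --
  LT 45: heading 175 -> 220
  FD 11: (-19.203,-16.607) -> (-27.63,-23.678) [heading=220, draw]
]
RT 135: heading 220 -> 85
FD 18: (-27.63,-23.678) -> (-26.061,-5.746) [heading=85, draw]
FD 7: (-26.061,-5.746) -> (-25.451,1.227) [heading=85, draw]
RT 135: heading 85 -> 310
Final: pos=(-25.451,1.227), heading=310, 8 segment(s) drawn
Segments drawn: 8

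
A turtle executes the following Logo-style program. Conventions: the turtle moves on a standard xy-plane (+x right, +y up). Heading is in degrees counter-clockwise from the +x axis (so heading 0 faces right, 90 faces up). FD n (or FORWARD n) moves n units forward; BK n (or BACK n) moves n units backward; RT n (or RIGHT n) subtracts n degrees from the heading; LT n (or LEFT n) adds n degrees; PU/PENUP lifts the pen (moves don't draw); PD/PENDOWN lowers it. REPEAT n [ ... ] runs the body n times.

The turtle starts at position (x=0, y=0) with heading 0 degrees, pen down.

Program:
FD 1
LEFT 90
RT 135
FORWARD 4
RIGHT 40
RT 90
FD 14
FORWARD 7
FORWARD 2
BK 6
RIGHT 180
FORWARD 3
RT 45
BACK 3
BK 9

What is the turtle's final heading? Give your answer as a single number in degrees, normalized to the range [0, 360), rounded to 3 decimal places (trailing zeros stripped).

Answer: 320

Derivation:
Executing turtle program step by step:
Start: pos=(0,0), heading=0, pen down
FD 1: (0,0) -> (1,0) [heading=0, draw]
LT 90: heading 0 -> 90
RT 135: heading 90 -> 315
FD 4: (1,0) -> (3.828,-2.828) [heading=315, draw]
RT 40: heading 315 -> 275
RT 90: heading 275 -> 185
FD 14: (3.828,-2.828) -> (-10.118,-4.049) [heading=185, draw]
FD 7: (-10.118,-4.049) -> (-17.092,-4.659) [heading=185, draw]
FD 2: (-17.092,-4.659) -> (-19.084,-4.833) [heading=185, draw]
BK 6: (-19.084,-4.833) -> (-13.107,-4.31) [heading=185, draw]
RT 180: heading 185 -> 5
FD 3: (-13.107,-4.31) -> (-10.118,-4.049) [heading=5, draw]
RT 45: heading 5 -> 320
BK 3: (-10.118,-4.049) -> (-12.416,-2.12) [heading=320, draw]
BK 9: (-12.416,-2.12) -> (-19.311,3.665) [heading=320, draw]
Final: pos=(-19.311,3.665), heading=320, 9 segment(s) drawn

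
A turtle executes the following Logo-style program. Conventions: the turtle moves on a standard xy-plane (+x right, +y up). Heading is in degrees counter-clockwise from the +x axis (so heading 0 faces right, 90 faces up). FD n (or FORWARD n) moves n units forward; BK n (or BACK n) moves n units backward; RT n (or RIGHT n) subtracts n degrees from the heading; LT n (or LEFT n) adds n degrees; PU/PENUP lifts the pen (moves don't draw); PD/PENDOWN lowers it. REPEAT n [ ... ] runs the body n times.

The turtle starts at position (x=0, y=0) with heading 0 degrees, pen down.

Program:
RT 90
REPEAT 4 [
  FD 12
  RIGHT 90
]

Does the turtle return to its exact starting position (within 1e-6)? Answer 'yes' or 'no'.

Executing turtle program step by step:
Start: pos=(0,0), heading=0, pen down
RT 90: heading 0 -> 270
REPEAT 4 [
  -- iteration 1/4 --
  FD 12: (0,0) -> (0,-12) [heading=270, draw]
  RT 90: heading 270 -> 180
  -- iteration 2/4 --
  FD 12: (0,-12) -> (-12,-12) [heading=180, draw]
  RT 90: heading 180 -> 90
  -- iteration 3/4 --
  FD 12: (-12,-12) -> (-12,0) [heading=90, draw]
  RT 90: heading 90 -> 0
  -- iteration 4/4 --
  FD 12: (-12,0) -> (0,0) [heading=0, draw]
  RT 90: heading 0 -> 270
]
Final: pos=(0,0), heading=270, 4 segment(s) drawn

Start position: (0, 0)
Final position: (0, 0)
Distance = 0; < 1e-6 -> CLOSED

Answer: yes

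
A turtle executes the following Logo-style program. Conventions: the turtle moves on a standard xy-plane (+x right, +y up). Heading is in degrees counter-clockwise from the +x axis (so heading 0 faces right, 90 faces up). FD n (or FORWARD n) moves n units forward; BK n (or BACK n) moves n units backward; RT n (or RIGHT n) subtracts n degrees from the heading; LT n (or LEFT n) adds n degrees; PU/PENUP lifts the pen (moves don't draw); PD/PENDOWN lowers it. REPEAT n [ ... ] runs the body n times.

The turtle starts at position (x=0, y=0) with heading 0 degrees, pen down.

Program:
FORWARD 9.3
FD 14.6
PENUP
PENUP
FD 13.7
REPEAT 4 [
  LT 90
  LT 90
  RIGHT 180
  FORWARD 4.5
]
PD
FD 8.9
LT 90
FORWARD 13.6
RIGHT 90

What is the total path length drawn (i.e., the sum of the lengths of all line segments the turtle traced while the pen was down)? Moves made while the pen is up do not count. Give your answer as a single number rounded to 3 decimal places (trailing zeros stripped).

Answer: 46.4

Derivation:
Executing turtle program step by step:
Start: pos=(0,0), heading=0, pen down
FD 9.3: (0,0) -> (9.3,0) [heading=0, draw]
FD 14.6: (9.3,0) -> (23.9,0) [heading=0, draw]
PU: pen up
PU: pen up
FD 13.7: (23.9,0) -> (37.6,0) [heading=0, move]
REPEAT 4 [
  -- iteration 1/4 --
  LT 90: heading 0 -> 90
  LT 90: heading 90 -> 180
  RT 180: heading 180 -> 0
  FD 4.5: (37.6,0) -> (42.1,0) [heading=0, move]
  -- iteration 2/4 --
  LT 90: heading 0 -> 90
  LT 90: heading 90 -> 180
  RT 180: heading 180 -> 0
  FD 4.5: (42.1,0) -> (46.6,0) [heading=0, move]
  -- iteration 3/4 --
  LT 90: heading 0 -> 90
  LT 90: heading 90 -> 180
  RT 180: heading 180 -> 0
  FD 4.5: (46.6,0) -> (51.1,0) [heading=0, move]
  -- iteration 4/4 --
  LT 90: heading 0 -> 90
  LT 90: heading 90 -> 180
  RT 180: heading 180 -> 0
  FD 4.5: (51.1,0) -> (55.6,0) [heading=0, move]
]
PD: pen down
FD 8.9: (55.6,0) -> (64.5,0) [heading=0, draw]
LT 90: heading 0 -> 90
FD 13.6: (64.5,0) -> (64.5,13.6) [heading=90, draw]
RT 90: heading 90 -> 0
Final: pos=(64.5,13.6), heading=0, 4 segment(s) drawn

Segment lengths:
  seg 1: (0,0) -> (9.3,0), length = 9.3
  seg 2: (9.3,0) -> (23.9,0), length = 14.6
  seg 3: (55.6,0) -> (64.5,0), length = 8.9
  seg 4: (64.5,0) -> (64.5,13.6), length = 13.6
Total = 46.4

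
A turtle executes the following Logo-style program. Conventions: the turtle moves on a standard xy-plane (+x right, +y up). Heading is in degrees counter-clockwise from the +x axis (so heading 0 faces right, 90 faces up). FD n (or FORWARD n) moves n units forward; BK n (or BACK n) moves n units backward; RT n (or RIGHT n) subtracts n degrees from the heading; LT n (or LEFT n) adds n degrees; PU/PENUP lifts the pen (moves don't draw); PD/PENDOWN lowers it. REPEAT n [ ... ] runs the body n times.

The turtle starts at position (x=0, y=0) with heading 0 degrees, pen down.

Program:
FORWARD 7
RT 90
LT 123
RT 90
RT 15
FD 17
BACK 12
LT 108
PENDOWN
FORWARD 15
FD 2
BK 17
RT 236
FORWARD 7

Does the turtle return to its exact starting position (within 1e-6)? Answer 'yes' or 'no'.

Answer: no

Derivation:
Executing turtle program step by step:
Start: pos=(0,0), heading=0, pen down
FD 7: (0,0) -> (7,0) [heading=0, draw]
RT 90: heading 0 -> 270
LT 123: heading 270 -> 33
RT 90: heading 33 -> 303
RT 15: heading 303 -> 288
FD 17: (7,0) -> (12.253,-16.168) [heading=288, draw]
BK 12: (12.253,-16.168) -> (8.545,-4.755) [heading=288, draw]
LT 108: heading 288 -> 36
PD: pen down
FD 15: (8.545,-4.755) -> (20.68,4.061) [heading=36, draw]
FD 2: (20.68,4.061) -> (22.298,5.237) [heading=36, draw]
BK 17: (22.298,5.237) -> (8.545,-4.755) [heading=36, draw]
RT 236: heading 36 -> 160
FD 7: (8.545,-4.755) -> (1.967,-2.361) [heading=160, draw]
Final: pos=(1.967,-2.361), heading=160, 7 segment(s) drawn

Start position: (0, 0)
Final position: (1.967, -2.361)
Distance = 3.073; >= 1e-6 -> NOT closed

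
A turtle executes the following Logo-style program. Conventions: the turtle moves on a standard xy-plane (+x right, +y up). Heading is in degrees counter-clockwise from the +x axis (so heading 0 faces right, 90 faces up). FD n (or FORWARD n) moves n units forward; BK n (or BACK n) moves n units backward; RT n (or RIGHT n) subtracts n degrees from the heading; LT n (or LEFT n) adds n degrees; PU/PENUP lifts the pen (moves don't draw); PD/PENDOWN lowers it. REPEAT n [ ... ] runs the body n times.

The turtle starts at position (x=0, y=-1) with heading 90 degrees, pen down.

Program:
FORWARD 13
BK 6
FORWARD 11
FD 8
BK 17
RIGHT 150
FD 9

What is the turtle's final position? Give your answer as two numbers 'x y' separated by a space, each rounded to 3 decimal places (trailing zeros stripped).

Answer: 4.5 0.206

Derivation:
Executing turtle program step by step:
Start: pos=(0,-1), heading=90, pen down
FD 13: (0,-1) -> (0,12) [heading=90, draw]
BK 6: (0,12) -> (0,6) [heading=90, draw]
FD 11: (0,6) -> (0,17) [heading=90, draw]
FD 8: (0,17) -> (0,25) [heading=90, draw]
BK 17: (0,25) -> (0,8) [heading=90, draw]
RT 150: heading 90 -> 300
FD 9: (0,8) -> (4.5,0.206) [heading=300, draw]
Final: pos=(4.5,0.206), heading=300, 6 segment(s) drawn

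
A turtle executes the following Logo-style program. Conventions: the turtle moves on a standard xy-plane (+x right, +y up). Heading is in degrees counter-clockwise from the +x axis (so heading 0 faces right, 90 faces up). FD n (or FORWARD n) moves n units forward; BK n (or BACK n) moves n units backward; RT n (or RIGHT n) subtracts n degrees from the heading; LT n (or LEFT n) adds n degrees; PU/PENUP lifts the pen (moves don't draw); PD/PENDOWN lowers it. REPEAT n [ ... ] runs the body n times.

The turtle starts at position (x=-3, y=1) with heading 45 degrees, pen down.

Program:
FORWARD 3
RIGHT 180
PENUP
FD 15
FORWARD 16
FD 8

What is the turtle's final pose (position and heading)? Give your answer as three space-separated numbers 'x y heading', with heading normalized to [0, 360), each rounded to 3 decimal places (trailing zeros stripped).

Executing turtle program step by step:
Start: pos=(-3,1), heading=45, pen down
FD 3: (-3,1) -> (-0.879,3.121) [heading=45, draw]
RT 180: heading 45 -> 225
PU: pen up
FD 15: (-0.879,3.121) -> (-11.485,-7.485) [heading=225, move]
FD 16: (-11.485,-7.485) -> (-22.799,-18.799) [heading=225, move]
FD 8: (-22.799,-18.799) -> (-28.456,-24.456) [heading=225, move]
Final: pos=(-28.456,-24.456), heading=225, 1 segment(s) drawn

Answer: -28.456 -24.456 225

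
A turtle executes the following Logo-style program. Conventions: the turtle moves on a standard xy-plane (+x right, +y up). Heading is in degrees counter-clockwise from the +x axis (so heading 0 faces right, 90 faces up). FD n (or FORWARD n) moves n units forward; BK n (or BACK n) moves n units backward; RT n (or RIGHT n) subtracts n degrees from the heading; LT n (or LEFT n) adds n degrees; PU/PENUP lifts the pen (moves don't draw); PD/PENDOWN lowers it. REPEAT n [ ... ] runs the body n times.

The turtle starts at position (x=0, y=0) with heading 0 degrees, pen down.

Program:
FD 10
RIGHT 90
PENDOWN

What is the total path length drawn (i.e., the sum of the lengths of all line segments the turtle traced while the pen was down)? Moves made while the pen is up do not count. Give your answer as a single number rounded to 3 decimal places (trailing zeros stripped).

Executing turtle program step by step:
Start: pos=(0,0), heading=0, pen down
FD 10: (0,0) -> (10,0) [heading=0, draw]
RT 90: heading 0 -> 270
PD: pen down
Final: pos=(10,0), heading=270, 1 segment(s) drawn

Segment lengths:
  seg 1: (0,0) -> (10,0), length = 10
Total = 10

Answer: 10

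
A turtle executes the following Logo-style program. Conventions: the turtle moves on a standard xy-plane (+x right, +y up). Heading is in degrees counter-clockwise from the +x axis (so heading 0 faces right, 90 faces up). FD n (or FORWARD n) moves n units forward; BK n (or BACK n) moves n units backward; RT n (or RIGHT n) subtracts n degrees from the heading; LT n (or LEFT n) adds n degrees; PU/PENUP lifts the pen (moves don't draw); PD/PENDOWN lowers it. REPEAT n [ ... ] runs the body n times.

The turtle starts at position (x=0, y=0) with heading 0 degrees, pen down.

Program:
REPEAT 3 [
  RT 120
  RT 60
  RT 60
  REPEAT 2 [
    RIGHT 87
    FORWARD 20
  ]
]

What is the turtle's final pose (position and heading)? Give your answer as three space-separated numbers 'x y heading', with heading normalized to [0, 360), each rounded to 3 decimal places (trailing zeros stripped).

Executing turtle program step by step:
Start: pos=(0,0), heading=0, pen down
REPEAT 3 [
  -- iteration 1/3 --
  RT 120: heading 0 -> 240
  RT 60: heading 240 -> 180
  RT 60: heading 180 -> 120
  REPEAT 2 [
    -- iteration 1/2 --
    RT 87: heading 120 -> 33
    FD 20: (0,0) -> (16.773,10.893) [heading=33, draw]
    -- iteration 2/2 --
    RT 87: heading 33 -> 306
    FD 20: (16.773,10.893) -> (28.529,-5.288) [heading=306, draw]
  ]
  -- iteration 2/3 --
  RT 120: heading 306 -> 186
  RT 60: heading 186 -> 126
  RT 60: heading 126 -> 66
  REPEAT 2 [
    -- iteration 1/2 --
    RT 87: heading 66 -> 339
    FD 20: (28.529,-5.288) -> (47.201,-12.455) [heading=339, draw]
    -- iteration 2/2 --
    RT 87: heading 339 -> 252
    FD 20: (47.201,-12.455) -> (41.02,-31.476) [heading=252, draw]
  ]
  -- iteration 3/3 --
  RT 120: heading 252 -> 132
  RT 60: heading 132 -> 72
  RT 60: heading 72 -> 12
  REPEAT 2 [
    -- iteration 1/2 --
    RT 87: heading 12 -> 285
    FD 20: (41.02,-31.476) -> (46.197,-50.795) [heading=285, draw]
    -- iteration 2/2 --
    RT 87: heading 285 -> 198
    FD 20: (46.197,-50.795) -> (27.176,-56.975) [heading=198, draw]
  ]
]
Final: pos=(27.176,-56.975), heading=198, 6 segment(s) drawn

Answer: 27.176 -56.975 198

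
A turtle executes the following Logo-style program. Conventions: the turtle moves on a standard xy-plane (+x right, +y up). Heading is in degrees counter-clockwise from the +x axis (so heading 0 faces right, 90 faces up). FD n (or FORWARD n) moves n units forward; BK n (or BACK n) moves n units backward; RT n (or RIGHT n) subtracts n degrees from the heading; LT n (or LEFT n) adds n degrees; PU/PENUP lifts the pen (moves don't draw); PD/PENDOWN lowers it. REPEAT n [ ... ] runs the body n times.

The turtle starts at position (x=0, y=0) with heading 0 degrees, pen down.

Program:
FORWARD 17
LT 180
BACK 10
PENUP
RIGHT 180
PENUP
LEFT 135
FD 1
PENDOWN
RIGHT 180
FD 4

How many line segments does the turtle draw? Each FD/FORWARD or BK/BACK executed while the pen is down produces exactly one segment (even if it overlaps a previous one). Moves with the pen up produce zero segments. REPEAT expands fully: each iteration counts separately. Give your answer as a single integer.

Answer: 3

Derivation:
Executing turtle program step by step:
Start: pos=(0,0), heading=0, pen down
FD 17: (0,0) -> (17,0) [heading=0, draw]
LT 180: heading 0 -> 180
BK 10: (17,0) -> (27,0) [heading=180, draw]
PU: pen up
RT 180: heading 180 -> 0
PU: pen up
LT 135: heading 0 -> 135
FD 1: (27,0) -> (26.293,0.707) [heading=135, move]
PD: pen down
RT 180: heading 135 -> 315
FD 4: (26.293,0.707) -> (29.121,-2.121) [heading=315, draw]
Final: pos=(29.121,-2.121), heading=315, 3 segment(s) drawn
Segments drawn: 3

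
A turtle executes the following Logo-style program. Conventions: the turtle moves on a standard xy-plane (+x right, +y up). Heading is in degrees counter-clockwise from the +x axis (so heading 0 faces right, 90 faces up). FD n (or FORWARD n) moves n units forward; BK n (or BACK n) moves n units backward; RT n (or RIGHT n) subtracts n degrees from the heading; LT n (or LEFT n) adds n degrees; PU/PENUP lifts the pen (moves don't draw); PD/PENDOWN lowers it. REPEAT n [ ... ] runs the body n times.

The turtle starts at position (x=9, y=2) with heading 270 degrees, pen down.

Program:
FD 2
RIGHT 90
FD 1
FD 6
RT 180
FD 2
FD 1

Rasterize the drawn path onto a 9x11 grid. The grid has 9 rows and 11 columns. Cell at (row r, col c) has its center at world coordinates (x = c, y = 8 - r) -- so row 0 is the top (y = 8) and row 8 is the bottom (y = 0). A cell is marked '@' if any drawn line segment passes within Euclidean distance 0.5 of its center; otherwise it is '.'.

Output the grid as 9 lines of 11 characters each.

Segment 0: (9,2) -> (9,0)
Segment 1: (9,0) -> (8,0)
Segment 2: (8,0) -> (2,0)
Segment 3: (2,0) -> (4,0)
Segment 4: (4,0) -> (5,0)

Answer: ...........
...........
...........
...........
...........
...........
.........@.
.........@.
..@@@@@@@@.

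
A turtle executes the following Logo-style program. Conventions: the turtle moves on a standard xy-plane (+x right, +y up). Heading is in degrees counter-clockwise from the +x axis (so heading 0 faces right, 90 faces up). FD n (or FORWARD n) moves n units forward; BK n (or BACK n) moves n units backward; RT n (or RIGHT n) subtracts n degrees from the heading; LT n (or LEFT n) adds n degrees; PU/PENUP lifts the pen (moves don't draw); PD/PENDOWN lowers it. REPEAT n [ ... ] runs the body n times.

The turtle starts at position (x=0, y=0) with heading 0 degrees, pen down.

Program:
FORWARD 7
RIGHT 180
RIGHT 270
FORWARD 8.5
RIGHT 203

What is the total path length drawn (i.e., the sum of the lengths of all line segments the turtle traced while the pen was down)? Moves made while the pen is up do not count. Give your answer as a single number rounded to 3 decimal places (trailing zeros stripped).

Answer: 15.5

Derivation:
Executing turtle program step by step:
Start: pos=(0,0), heading=0, pen down
FD 7: (0,0) -> (7,0) [heading=0, draw]
RT 180: heading 0 -> 180
RT 270: heading 180 -> 270
FD 8.5: (7,0) -> (7,-8.5) [heading=270, draw]
RT 203: heading 270 -> 67
Final: pos=(7,-8.5), heading=67, 2 segment(s) drawn

Segment lengths:
  seg 1: (0,0) -> (7,0), length = 7
  seg 2: (7,0) -> (7,-8.5), length = 8.5
Total = 15.5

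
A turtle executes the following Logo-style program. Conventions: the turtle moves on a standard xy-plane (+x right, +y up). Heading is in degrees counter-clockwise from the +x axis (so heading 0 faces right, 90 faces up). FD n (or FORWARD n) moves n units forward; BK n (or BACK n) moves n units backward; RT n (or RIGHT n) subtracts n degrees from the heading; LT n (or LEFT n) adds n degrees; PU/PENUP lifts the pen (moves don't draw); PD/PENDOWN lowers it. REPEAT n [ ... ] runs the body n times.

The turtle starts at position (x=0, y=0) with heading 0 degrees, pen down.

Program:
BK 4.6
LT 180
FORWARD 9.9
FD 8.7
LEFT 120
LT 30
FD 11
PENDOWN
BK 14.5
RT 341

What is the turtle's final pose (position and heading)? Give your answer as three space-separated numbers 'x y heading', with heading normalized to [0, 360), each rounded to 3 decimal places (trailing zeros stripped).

Executing turtle program step by step:
Start: pos=(0,0), heading=0, pen down
BK 4.6: (0,0) -> (-4.6,0) [heading=0, draw]
LT 180: heading 0 -> 180
FD 9.9: (-4.6,0) -> (-14.5,0) [heading=180, draw]
FD 8.7: (-14.5,0) -> (-23.2,0) [heading=180, draw]
LT 120: heading 180 -> 300
LT 30: heading 300 -> 330
FD 11: (-23.2,0) -> (-13.674,-5.5) [heading=330, draw]
PD: pen down
BK 14.5: (-13.674,-5.5) -> (-26.231,1.75) [heading=330, draw]
RT 341: heading 330 -> 349
Final: pos=(-26.231,1.75), heading=349, 5 segment(s) drawn

Answer: -26.231 1.75 349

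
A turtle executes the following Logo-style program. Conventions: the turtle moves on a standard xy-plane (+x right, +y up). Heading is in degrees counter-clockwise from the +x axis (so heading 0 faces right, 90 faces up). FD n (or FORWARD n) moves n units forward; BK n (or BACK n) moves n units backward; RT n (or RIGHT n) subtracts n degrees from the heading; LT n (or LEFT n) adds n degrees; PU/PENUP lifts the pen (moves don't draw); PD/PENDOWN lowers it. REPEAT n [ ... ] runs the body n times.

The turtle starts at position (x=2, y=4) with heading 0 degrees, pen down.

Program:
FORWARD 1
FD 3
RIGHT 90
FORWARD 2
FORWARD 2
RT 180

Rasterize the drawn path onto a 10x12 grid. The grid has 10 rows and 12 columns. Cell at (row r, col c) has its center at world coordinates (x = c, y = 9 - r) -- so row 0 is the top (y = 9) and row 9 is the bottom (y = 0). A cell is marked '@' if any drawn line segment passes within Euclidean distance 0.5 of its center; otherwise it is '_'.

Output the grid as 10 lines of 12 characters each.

Answer: ____________
____________
____________
____________
____________
__@@@@@_____
______@_____
______@_____
______@_____
______@_____

Derivation:
Segment 0: (2,4) -> (3,4)
Segment 1: (3,4) -> (6,4)
Segment 2: (6,4) -> (6,2)
Segment 3: (6,2) -> (6,0)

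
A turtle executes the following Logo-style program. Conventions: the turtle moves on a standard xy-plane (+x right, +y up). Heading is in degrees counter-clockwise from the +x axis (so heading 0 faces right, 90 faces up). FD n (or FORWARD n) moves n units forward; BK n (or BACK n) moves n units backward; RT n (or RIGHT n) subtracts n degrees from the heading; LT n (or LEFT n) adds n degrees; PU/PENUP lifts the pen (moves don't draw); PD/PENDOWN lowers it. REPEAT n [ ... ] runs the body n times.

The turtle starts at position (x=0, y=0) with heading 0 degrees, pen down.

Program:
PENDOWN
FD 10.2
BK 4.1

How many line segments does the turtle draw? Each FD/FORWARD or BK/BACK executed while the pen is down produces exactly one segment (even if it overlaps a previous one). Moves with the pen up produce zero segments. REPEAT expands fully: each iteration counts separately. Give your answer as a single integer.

Executing turtle program step by step:
Start: pos=(0,0), heading=0, pen down
PD: pen down
FD 10.2: (0,0) -> (10.2,0) [heading=0, draw]
BK 4.1: (10.2,0) -> (6.1,0) [heading=0, draw]
Final: pos=(6.1,0), heading=0, 2 segment(s) drawn
Segments drawn: 2

Answer: 2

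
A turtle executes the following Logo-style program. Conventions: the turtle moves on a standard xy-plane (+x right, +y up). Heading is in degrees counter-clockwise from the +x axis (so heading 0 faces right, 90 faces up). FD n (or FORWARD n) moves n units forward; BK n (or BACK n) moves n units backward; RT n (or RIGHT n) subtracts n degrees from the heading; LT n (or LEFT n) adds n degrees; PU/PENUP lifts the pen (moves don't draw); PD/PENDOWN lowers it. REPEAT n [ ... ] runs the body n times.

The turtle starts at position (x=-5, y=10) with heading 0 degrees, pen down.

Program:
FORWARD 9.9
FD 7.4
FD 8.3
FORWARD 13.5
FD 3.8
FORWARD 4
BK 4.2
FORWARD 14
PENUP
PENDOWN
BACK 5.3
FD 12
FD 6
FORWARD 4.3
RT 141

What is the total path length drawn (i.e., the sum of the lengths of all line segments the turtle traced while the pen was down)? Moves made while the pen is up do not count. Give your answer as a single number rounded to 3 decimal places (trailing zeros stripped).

Executing turtle program step by step:
Start: pos=(-5,10), heading=0, pen down
FD 9.9: (-5,10) -> (4.9,10) [heading=0, draw]
FD 7.4: (4.9,10) -> (12.3,10) [heading=0, draw]
FD 8.3: (12.3,10) -> (20.6,10) [heading=0, draw]
FD 13.5: (20.6,10) -> (34.1,10) [heading=0, draw]
FD 3.8: (34.1,10) -> (37.9,10) [heading=0, draw]
FD 4: (37.9,10) -> (41.9,10) [heading=0, draw]
BK 4.2: (41.9,10) -> (37.7,10) [heading=0, draw]
FD 14: (37.7,10) -> (51.7,10) [heading=0, draw]
PU: pen up
PD: pen down
BK 5.3: (51.7,10) -> (46.4,10) [heading=0, draw]
FD 12: (46.4,10) -> (58.4,10) [heading=0, draw]
FD 6: (58.4,10) -> (64.4,10) [heading=0, draw]
FD 4.3: (64.4,10) -> (68.7,10) [heading=0, draw]
RT 141: heading 0 -> 219
Final: pos=(68.7,10), heading=219, 12 segment(s) drawn

Segment lengths:
  seg 1: (-5,10) -> (4.9,10), length = 9.9
  seg 2: (4.9,10) -> (12.3,10), length = 7.4
  seg 3: (12.3,10) -> (20.6,10), length = 8.3
  seg 4: (20.6,10) -> (34.1,10), length = 13.5
  seg 5: (34.1,10) -> (37.9,10), length = 3.8
  seg 6: (37.9,10) -> (41.9,10), length = 4
  seg 7: (41.9,10) -> (37.7,10), length = 4.2
  seg 8: (37.7,10) -> (51.7,10), length = 14
  seg 9: (51.7,10) -> (46.4,10), length = 5.3
  seg 10: (46.4,10) -> (58.4,10), length = 12
  seg 11: (58.4,10) -> (64.4,10), length = 6
  seg 12: (64.4,10) -> (68.7,10), length = 4.3
Total = 92.7

Answer: 92.7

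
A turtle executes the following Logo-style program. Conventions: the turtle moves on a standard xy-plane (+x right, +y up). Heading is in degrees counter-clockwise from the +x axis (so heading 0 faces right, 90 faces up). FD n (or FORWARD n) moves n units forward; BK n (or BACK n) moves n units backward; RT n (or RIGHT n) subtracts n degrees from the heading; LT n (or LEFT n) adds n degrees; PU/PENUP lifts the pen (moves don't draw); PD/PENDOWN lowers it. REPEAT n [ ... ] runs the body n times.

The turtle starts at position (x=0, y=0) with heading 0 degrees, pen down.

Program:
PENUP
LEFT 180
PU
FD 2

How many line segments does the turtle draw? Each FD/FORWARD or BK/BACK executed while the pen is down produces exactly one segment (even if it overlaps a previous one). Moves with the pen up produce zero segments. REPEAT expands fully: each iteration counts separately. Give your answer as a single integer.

Answer: 0

Derivation:
Executing turtle program step by step:
Start: pos=(0,0), heading=0, pen down
PU: pen up
LT 180: heading 0 -> 180
PU: pen up
FD 2: (0,0) -> (-2,0) [heading=180, move]
Final: pos=(-2,0), heading=180, 0 segment(s) drawn
Segments drawn: 0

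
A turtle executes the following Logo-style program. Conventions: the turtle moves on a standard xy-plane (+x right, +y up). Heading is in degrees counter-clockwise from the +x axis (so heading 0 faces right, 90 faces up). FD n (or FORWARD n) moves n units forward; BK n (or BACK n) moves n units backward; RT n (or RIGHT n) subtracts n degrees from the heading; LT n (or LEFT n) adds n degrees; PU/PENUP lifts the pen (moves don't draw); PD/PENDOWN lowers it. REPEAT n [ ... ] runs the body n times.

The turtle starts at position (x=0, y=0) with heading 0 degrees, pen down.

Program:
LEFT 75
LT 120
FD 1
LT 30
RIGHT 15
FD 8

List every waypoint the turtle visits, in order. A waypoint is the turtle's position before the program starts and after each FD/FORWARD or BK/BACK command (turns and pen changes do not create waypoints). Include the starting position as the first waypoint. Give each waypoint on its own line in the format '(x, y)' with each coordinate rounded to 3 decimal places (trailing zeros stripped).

Answer: (0, 0)
(-0.966, -0.259)
(-7.894, -4.259)

Derivation:
Executing turtle program step by step:
Start: pos=(0,0), heading=0, pen down
LT 75: heading 0 -> 75
LT 120: heading 75 -> 195
FD 1: (0,0) -> (-0.966,-0.259) [heading=195, draw]
LT 30: heading 195 -> 225
RT 15: heading 225 -> 210
FD 8: (-0.966,-0.259) -> (-7.894,-4.259) [heading=210, draw]
Final: pos=(-7.894,-4.259), heading=210, 2 segment(s) drawn
Waypoints (3 total):
(0, 0)
(-0.966, -0.259)
(-7.894, -4.259)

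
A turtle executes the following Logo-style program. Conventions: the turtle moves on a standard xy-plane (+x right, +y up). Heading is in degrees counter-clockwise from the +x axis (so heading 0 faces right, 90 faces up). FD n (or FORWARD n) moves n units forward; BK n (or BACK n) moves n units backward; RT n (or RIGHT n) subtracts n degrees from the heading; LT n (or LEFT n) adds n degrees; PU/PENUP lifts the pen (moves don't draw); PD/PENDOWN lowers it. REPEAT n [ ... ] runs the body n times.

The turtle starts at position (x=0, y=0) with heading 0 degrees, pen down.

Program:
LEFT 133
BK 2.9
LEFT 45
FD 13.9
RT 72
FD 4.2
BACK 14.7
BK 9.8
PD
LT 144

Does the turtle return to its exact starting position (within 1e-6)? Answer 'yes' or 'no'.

Executing turtle program step by step:
Start: pos=(0,0), heading=0, pen down
LT 133: heading 0 -> 133
BK 2.9: (0,0) -> (1.978,-2.121) [heading=133, draw]
LT 45: heading 133 -> 178
FD 13.9: (1.978,-2.121) -> (-11.914,-1.636) [heading=178, draw]
RT 72: heading 178 -> 106
FD 4.2: (-11.914,-1.636) -> (-13.071,2.401) [heading=106, draw]
BK 14.7: (-13.071,2.401) -> (-9.02,-11.729) [heading=106, draw]
BK 9.8: (-9.02,-11.729) -> (-6.318,-21.149) [heading=106, draw]
PD: pen down
LT 144: heading 106 -> 250
Final: pos=(-6.318,-21.149), heading=250, 5 segment(s) drawn

Start position: (0, 0)
Final position: (-6.318, -21.149)
Distance = 22.073; >= 1e-6 -> NOT closed

Answer: no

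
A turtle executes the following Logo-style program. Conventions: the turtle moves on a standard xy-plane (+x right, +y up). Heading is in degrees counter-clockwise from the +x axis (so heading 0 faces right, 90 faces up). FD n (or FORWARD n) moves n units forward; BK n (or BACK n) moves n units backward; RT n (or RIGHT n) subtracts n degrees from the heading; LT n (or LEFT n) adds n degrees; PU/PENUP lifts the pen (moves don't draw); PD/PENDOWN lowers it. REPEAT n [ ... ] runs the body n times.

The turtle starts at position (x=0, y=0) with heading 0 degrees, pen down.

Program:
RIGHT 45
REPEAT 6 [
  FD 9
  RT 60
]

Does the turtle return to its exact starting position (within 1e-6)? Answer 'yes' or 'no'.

Answer: yes

Derivation:
Executing turtle program step by step:
Start: pos=(0,0), heading=0, pen down
RT 45: heading 0 -> 315
REPEAT 6 [
  -- iteration 1/6 --
  FD 9: (0,0) -> (6.364,-6.364) [heading=315, draw]
  RT 60: heading 315 -> 255
  -- iteration 2/6 --
  FD 9: (6.364,-6.364) -> (4.035,-15.057) [heading=255, draw]
  RT 60: heading 255 -> 195
  -- iteration 3/6 --
  FD 9: (4.035,-15.057) -> (-4.659,-17.387) [heading=195, draw]
  RT 60: heading 195 -> 135
  -- iteration 4/6 --
  FD 9: (-4.659,-17.387) -> (-11.023,-11.023) [heading=135, draw]
  RT 60: heading 135 -> 75
  -- iteration 5/6 --
  FD 9: (-11.023,-11.023) -> (-8.693,-2.329) [heading=75, draw]
  RT 60: heading 75 -> 15
  -- iteration 6/6 --
  FD 9: (-8.693,-2.329) -> (0,0) [heading=15, draw]
  RT 60: heading 15 -> 315
]
Final: pos=(0,0), heading=315, 6 segment(s) drawn

Start position: (0, 0)
Final position: (0, 0)
Distance = 0; < 1e-6 -> CLOSED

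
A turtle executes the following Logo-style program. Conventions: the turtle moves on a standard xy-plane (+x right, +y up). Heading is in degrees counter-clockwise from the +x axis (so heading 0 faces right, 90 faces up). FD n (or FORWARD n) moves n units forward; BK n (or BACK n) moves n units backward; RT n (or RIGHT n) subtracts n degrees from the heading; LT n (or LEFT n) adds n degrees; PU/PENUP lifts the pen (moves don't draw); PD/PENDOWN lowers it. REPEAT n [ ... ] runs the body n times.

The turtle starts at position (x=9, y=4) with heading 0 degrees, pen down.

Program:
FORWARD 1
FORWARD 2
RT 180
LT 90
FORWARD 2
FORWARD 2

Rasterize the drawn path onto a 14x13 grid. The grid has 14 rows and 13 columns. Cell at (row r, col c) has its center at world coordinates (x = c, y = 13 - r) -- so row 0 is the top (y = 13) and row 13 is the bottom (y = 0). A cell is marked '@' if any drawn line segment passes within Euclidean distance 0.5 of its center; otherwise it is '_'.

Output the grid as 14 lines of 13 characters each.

Answer: _____________
_____________
_____________
_____________
_____________
_____________
_____________
_____________
_____________
_________@@@@
____________@
____________@
____________@
____________@

Derivation:
Segment 0: (9,4) -> (10,4)
Segment 1: (10,4) -> (12,4)
Segment 2: (12,4) -> (12,2)
Segment 3: (12,2) -> (12,0)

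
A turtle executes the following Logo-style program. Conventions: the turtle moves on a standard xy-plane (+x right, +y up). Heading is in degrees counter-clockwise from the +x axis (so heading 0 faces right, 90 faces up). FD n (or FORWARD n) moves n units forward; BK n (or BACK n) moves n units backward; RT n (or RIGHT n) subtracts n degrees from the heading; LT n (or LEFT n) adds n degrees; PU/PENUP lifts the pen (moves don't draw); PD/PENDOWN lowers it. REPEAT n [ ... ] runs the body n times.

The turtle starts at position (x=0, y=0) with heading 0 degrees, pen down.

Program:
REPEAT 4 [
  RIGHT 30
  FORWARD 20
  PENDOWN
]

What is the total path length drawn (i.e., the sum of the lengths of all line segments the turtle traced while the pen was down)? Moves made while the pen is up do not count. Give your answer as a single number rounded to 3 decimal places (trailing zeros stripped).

Executing turtle program step by step:
Start: pos=(0,0), heading=0, pen down
REPEAT 4 [
  -- iteration 1/4 --
  RT 30: heading 0 -> 330
  FD 20: (0,0) -> (17.321,-10) [heading=330, draw]
  PD: pen down
  -- iteration 2/4 --
  RT 30: heading 330 -> 300
  FD 20: (17.321,-10) -> (27.321,-27.321) [heading=300, draw]
  PD: pen down
  -- iteration 3/4 --
  RT 30: heading 300 -> 270
  FD 20: (27.321,-27.321) -> (27.321,-47.321) [heading=270, draw]
  PD: pen down
  -- iteration 4/4 --
  RT 30: heading 270 -> 240
  FD 20: (27.321,-47.321) -> (17.321,-64.641) [heading=240, draw]
  PD: pen down
]
Final: pos=(17.321,-64.641), heading=240, 4 segment(s) drawn

Segment lengths:
  seg 1: (0,0) -> (17.321,-10), length = 20
  seg 2: (17.321,-10) -> (27.321,-27.321), length = 20
  seg 3: (27.321,-27.321) -> (27.321,-47.321), length = 20
  seg 4: (27.321,-47.321) -> (17.321,-64.641), length = 20
Total = 80

Answer: 80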